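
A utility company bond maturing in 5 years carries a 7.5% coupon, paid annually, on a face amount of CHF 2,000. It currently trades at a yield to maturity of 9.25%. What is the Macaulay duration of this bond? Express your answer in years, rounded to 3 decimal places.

4.323 years

Periodic yield y = 0.0925. Discount each cash flow and weight by its year:
  t   CF        PV=CF/(1+0.0925)^t    t·PV
  1       150.00       137.2998       137.2998
  2       150.00       125.6748       251.3497
  3       150.00       115.0342       345.1026
  4       150.00       105.2944       421.1778
  5     2,150.00     1,381.4375     6,907.1874
  Σ                  1,864.7407     8,062.1172
Price P = Σ PV = 1,864.7407.
Macaulay duration = Σ(t·PV) / P = 8,062.1172 / 1,864.7407 = 4.32345 years.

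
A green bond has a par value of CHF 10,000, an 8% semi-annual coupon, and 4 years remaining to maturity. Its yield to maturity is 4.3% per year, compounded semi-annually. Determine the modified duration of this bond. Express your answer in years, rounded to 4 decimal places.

Periodic yield y = 0.0215. First find Macaulay duration:
  t   CF        PV=CF/(1+0.0215)^t    t·PV
  1       400.00       391.5810       391.5810
  2       400.00       383.3392       766.6784
  3       400.00       375.2709     1,125.8127
  4       400.00       367.3724     1,469.4895
  5       400.00       359.6401     1,798.2006
  6       400.00       352.0706     2,112.4236
  7       400.00       344.6604     2,412.6228
  8    10,400.00     8,772.5605    70,180.4839
  Σ                 11,346.4951    80,257.2927
P = 11,346.4951; Macaulay duration = 80,257.2927 / 11,346.4951 = 7.07331 half-year periods = 3.53666 years.
Modified duration = D_Mac / (1 + y) = 3.53666 / 1.0215 = 3.46222 years.

3.4622 years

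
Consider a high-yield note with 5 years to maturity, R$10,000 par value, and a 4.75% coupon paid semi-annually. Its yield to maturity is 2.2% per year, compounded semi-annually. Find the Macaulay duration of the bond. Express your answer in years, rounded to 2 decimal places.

4.54 years

Periodic yield y = 0.011. Discount each cash flow and weight by its period:
  t   CF        PV=CF/(1+0.011)^t    t·PV
  1       237.50       234.9159       234.9159
  2       237.50       232.3600       464.7199
  3       237.50       229.8318       689.4954
  4       237.50       227.3312       909.3247
  5       237.50       224.8577     1,124.2887
  6       237.50       222.4112     1,334.4673
  7       237.50       219.9913     1,539.9392
  8       237.50       217.5977     1,740.7819
  9       237.50       215.2302     1,937.0718
  10   10,237.50     9,176.6118    91,766.1177
  Σ                 11,201.1388   101,741.1226
Price P = Σ PV = 11,201.1388.
Macaulay duration = Σ(t·PV) / P = 101,741.1226 / 11,201.1388 = 9.08311 half-year periods.
In years: 9.08311 / 2 = 4.54155 years.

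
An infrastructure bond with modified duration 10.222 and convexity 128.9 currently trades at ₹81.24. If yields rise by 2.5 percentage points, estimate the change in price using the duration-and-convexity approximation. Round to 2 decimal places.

Duration effect: -D_mod·Δy = -10.222 × (+0.025) = -0.255550
Convexity effect: ½·C·(Δy)² = 0.5 × 128.9 × (0.025)² = +0.04028125
ΔP/P ≈ -0.255550 + 0.04028125 = -0.21526875
ΔP ≈ 81.24 × (-0.21526875) = -17.48843325.

-₹17.49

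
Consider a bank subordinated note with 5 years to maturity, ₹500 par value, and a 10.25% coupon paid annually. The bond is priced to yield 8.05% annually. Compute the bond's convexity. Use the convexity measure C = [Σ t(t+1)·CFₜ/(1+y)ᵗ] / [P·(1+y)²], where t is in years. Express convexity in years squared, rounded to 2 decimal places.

With y = 0.0805:
  t   CF        PV=CF/(1+0.0805)^t    t·PV        t(t+1)·PV
  1        51.25        47.4317        47.4317          94.8635
  2        51.25        43.8980        87.7959         263.3878
  3        51.25        40.6274       121.8823         487.5294
  4        51.25        37.6006       150.4024         752.0120
  5       551.25       374.3042     1,871.5212      11,229.1272
  Σ                    543.8620     2,279.0336      12,826.9198
P = 543.8620.
Convexity = Σ t(t+1)·PV / [P·(1+y)²] = 12,826.9198 / (543.8620 × 1.167480) = 20.20152.

20.20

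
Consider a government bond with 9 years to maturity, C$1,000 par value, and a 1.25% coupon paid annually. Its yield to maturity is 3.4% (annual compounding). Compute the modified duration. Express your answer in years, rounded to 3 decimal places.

8.237 years

Periodic yield y = 0.034. First find Macaulay duration:
  t   CF        PV=CF/(1+0.034)^t    t·PV
  1        12.50        12.0890        12.0890
  2        12.50        11.6915        23.3829
  3        12.50        11.3070        33.9211
  4        12.50        10.9352        43.7409
  5        12.50        10.5757        52.8783
  6        12.50        10.2279        61.3674
  7        12.50         9.8916        69.2412
  8        12.50         9.5663        76.5307
  9     1,012.50       749.3940     6,744.5456
  Σ                    835.6781     7,117.6970
P = 835.6781; Macaulay duration = 7,117.6970 / 835.6781 = 8.51727 years.
Modified duration = D_Mac / (1 + y) = 8.51727 / 1.034 = 8.23721 years.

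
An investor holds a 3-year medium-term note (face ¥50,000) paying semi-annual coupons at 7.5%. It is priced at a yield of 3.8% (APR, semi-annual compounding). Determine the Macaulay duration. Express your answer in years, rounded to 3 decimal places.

2.756 years

Periodic yield y = 0.019. Discount each cash flow and weight by its period:
  t   CF        PV=CF/(1+0.019)^t    t·PV
  1     1,875.00     1,840.0393     1,840.0393
  2     1,875.00     1,805.7304     3,611.4608
  3     1,875.00     1,772.0612     5,316.1836
  4     1,875.00     1,739.0198     6,956.0793
  5     1,875.00     1,706.5945     8,532.9727
  6    51,875.00    46,335.4095   278,012.4571
  Σ                 55,198.8547   304,269.1928
Price P = Σ PV = 55,198.8547.
Macaulay duration = Σ(t·PV) / P = 304,269.1928 / 55,198.8547 = 5.51224 half-year periods.
In years: 5.51224 / 2 = 2.75612 years.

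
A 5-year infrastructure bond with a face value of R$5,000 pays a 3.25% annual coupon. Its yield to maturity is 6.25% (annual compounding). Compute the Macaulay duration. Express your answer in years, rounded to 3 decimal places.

4.670 years

Periodic yield y = 0.0625. Discount each cash flow and weight by its year:
  t   CF        PV=CF/(1+0.0625)^t    t·PV
  1       162.50       152.9412       152.9412
  2       162.50       143.9446       287.8893
  3       162.50       135.4773       406.4319
  4       162.50       127.5081       510.0322
  5     5,162.50     3,812.5484    19,062.7422
  Σ                  4,372.4196    20,420.0368
Price P = Σ PV = 4,372.4196.
Macaulay duration = Σ(t·PV) / P = 20,420.0368 / 4,372.4196 = 4.67019 years.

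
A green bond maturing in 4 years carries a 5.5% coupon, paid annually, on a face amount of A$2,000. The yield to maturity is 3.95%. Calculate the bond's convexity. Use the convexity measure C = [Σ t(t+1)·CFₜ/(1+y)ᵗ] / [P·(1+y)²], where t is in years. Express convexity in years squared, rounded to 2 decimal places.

16.71

With y = 0.0395:
  t   CF        PV=CF/(1+0.0395)^t    t·PV        t(t+1)·PV
  1       110.00       105.8201       105.8201         211.6402
  2       110.00       101.7990       203.5981         610.7943
  3       110.00        97.9308       293.7923       1,175.1693
  4     2,110.00     1,807.1095     7,228.4382      36,142.1910
  Σ                  2,112.6595     7,831.6487      38,139.7948
P = 2,112.6595.
Convexity = Σ t(t+1)·PV / [P·(1+y)²] = 38,139.7948 / (2,112.6595 × 1.080560) = 16.70705.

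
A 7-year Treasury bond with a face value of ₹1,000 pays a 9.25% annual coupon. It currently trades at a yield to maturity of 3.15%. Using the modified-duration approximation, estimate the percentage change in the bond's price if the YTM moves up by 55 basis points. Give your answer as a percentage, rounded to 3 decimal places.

-3.040%

Periodic yield y = 0.0315. Modified duration first:
  t   CF        PV=CF/(1+0.0315)^t    t·PV
  1        92.50        89.6752        89.6752
  2        92.50        86.9367       173.8734
  3        92.50        84.2818       252.8455
  4        92.50        81.7080       326.8322
  5        92.50        79.2128       396.0642
  6        92.50        76.7938       460.7630
  7     1,092.50       879.2995     6,155.0964
  Σ                  1,377.9080     7,855.1500
P = 1,377.9080; D_Mac = 5.70078 yrs; D_mod = 5.70078/(1+0.0315) = 5.52669 yrs.
ΔP/P ≈ -D_mod · Δy = -5.52669 × (+0.0055) = -0.030397 = -3.0397%.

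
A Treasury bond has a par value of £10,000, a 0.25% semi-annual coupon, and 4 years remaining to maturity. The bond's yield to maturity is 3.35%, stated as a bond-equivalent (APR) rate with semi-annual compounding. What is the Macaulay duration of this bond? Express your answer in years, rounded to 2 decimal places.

Periodic yield y = 0.01675. Discount each cash flow and weight by its period:
  t   CF        PV=CF/(1+0.01675)^t    t·PV
  1        12.50        12.2941        12.2941
  2        12.50        12.0915        24.1831
  3        12.50        11.8923        35.6770
  4        12.50        11.6964        46.7857
  5        12.50        11.5037        57.5187
  6        12.50        11.3142        67.8854
  7        12.50        11.1278        77.8949
  8    10,012.50     8,766.5574    70,132.4592
  Σ                  8,848.4776    70,454.6980
Price P = Σ PV = 8,848.4776.
Macaulay duration = Σ(t·PV) / P = 70,454.6980 / 8,848.4776 = 7.96235 half-year periods.
In years: 7.96235 / 2 = 3.98118 years.

3.98 years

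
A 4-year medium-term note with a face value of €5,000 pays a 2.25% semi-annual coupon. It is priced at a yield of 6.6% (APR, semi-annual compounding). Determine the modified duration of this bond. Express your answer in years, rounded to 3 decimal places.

3.709 years

Periodic yield y = 0.033. First find Macaulay duration:
  t   CF        PV=CF/(1+0.033)^t    t·PV
  1        56.25        54.4530        54.4530
  2        56.25        52.7135       105.4270
  3        56.25        51.0295       153.0886
  4        56.25        49.3994       197.5974
  5        56.25        47.8212       239.1062
  6        56.25        46.2936       277.7614
  7        56.25        44.8147       313.7027
  8     5,056.25     3,899.6530    31,197.2242
  Σ                  4,246.1779    32,538.3606
P = 4,246.1779; Macaulay duration = 32,538.3606 / 4,246.1779 = 7.66298 half-year periods = 3.83149 years.
Modified duration = D_Mac / (1 + y) = 3.83149 / 1.033 = 3.70909 years.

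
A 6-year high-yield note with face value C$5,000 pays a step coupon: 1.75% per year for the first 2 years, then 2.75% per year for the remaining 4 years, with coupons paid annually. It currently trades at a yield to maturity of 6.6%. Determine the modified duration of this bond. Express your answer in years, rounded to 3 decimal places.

Periodic yield y = 0.066. First find Macaulay duration:
  t   CF        PV=CF/(1+0.066)^t    t·PV
  1        87.50        82.0826        82.0826
  2        87.50        77.0005       154.0010
  3       137.50       113.5092       340.5276
  4       137.50       106.4814       425.9257
  5       137.50        99.8888       499.4439
  6     5,137.50     3,501.1330    21,006.7979
  Σ                  3,980.0955    22,508.7787
P = 3,980.0955; Macaulay duration = 22,508.7787 / 3,980.0955 = 5.65534 years.
Modified duration = D_Mac / (1 + y) = 5.65534 / 1.066 = 5.30519 years.

5.305 years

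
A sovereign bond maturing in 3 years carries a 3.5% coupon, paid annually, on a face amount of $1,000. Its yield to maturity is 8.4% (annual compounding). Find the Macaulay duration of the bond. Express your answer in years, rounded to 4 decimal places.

Periodic yield y = 0.084. Discount each cash flow and weight by its year:
  t   CF        PV=CF/(1+0.084)^t    t·PV
  1        35.00        32.2878        32.2878
  2        35.00        29.7858        59.5716
  3     1,035.00       812.5545     2,437.6635
  Σ                    874.6281     2,529.5230
Price P = Σ PV = 874.6281.
Macaulay duration = Σ(t·PV) / P = 2,529.5230 / 874.6281 = 2.89211 years.

2.8921 years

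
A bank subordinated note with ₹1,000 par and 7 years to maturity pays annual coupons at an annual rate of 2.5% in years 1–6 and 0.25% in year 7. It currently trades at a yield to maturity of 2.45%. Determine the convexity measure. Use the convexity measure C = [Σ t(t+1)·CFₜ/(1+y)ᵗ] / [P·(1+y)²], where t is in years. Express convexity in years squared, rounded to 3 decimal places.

48.294

With y = 0.0245:
  t   CF        PV=CF/(1+0.0245)^t    t·PV        t(t+1)·PV
  1        25.00        24.4021        24.4021          48.8043
  2        25.00        23.8186        47.6372         142.9116
  3        25.00        23.2490        69.7470         278.9879
  4        25.00        22.6930        90.7721         453.8603
  5        25.00        22.1503       110.7516         664.5099
  6        25.00        21.6206       129.7237         908.0662
  7     1,002.50       846.2538     5,923.7767      47,390.2139
  Σ                    984.1875     6,396.8105      49,887.3540
P = 984.1875.
Convexity = Σ t(t+1)·PV / [P·(1+y)²] = 49,887.3540 / (984.1875 × 1.049600) = 48.29350.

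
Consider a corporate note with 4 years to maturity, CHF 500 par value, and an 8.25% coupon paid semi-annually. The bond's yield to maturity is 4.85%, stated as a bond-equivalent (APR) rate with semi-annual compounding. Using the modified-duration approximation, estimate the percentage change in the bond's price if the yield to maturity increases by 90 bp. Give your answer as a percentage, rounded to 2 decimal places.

-3.09%

Periodic yield y = 0.02425. Modified duration first:
  t   CF        PV=CF/(1+0.02425)^t    t·PV
  1       20.625        20.1367        20.1367
  2       20.625        19.6599        39.3199
  3       20.625        19.1945        57.5834
  4       20.625        18.7400        74.9601
  5       20.625        18.2963        91.4817
  6       20.625        17.8632       107.1789
  7       20.625        17.4402       122.0816
  8      520.625       429.8107     3,438.4857
  Σ                    561.1415     3,951.2279
P = 561.1415; D_Mac = 7.04141 half-year periods = 3.52071 yrs; D_mod = 3.52071/(1+0.02425) = 3.43735 yrs.
ΔP/P ≈ -D_mod · Δy = -3.43735 × (+0.009) = -0.030936 = -3.0936%.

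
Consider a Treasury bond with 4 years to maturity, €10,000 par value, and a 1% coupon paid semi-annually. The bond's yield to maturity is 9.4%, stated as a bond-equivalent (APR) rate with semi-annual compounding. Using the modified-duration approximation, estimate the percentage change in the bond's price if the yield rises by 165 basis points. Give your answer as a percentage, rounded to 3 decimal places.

-6.171%

Periodic yield y = 0.047. Modified duration first:
  t   CF        PV=CF/(1+0.047)^t    t·PV
  1        50.00        47.7555        47.7555
  2        50.00        45.6117        91.2235
  3        50.00        43.5642       130.6927
  4        50.00        41.6086       166.4345
  5        50.00        39.7408       198.7040
  6        50.00        37.9568       227.7410
  7        50.00        36.2529       253.7706
  8    10,050.00     6,959.7335    55,677.8678
  Σ                  7,252.2241    56,794.1894
P = 7,252.2241; D_Mac = 7.83128 half-year periods = 3.91564 yrs; D_mod = 3.91564/(1+0.047) = 3.73987 yrs.
ΔP/P ≈ -D_mod · Δy = -3.73987 × (+0.0165) = -0.061708 = -6.1708%.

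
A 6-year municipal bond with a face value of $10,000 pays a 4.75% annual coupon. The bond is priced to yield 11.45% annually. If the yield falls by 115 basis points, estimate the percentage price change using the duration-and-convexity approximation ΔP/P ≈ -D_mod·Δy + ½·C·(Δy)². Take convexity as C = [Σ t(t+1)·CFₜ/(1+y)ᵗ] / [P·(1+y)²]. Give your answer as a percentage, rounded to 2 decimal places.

With y = 0.1145:
  t   CF        PV=CF/(1+0.1145)^t    t·PV        t(t+1)·PV
  1       475.00       426.2001       426.2001         852.4002
  2       475.00       382.4137       764.8274       2,294.4823
  3       475.00       343.1258     1,029.3774       4,117.5098
  4       475.00       307.8742     1,231.4969       6,157.4843
  5       475.00       276.2442     1,381.2212       8,287.3275
  6    10,475.00     5,466.0499    32,796.2996     229,574.0972
  Σ                  7,201.9080    37,629.4227     251,283.3012
P = 7,201.9080; D_Mac = 5.22492 yrs; D_mod = 4.68813 yrs; C = 28.09027.
Duration effect: -4.68813 × (-0.0115) = +0.053914
Convexity effect: 0.5 × 28.09027 × (-0.0115)² = +0.0018575
ΔP/P ≈ +0.053914 + 0.0018575 = +0.055771 = +5.5771%.

+5.58%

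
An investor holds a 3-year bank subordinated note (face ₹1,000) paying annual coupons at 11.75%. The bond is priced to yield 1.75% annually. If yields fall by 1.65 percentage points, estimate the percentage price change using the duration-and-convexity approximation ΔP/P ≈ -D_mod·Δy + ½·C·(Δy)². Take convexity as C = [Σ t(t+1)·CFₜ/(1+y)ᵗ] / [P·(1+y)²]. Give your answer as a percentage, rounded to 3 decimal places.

+4.571%

With y = 0.0175:
  t   CF        PV=CF/(1+0.0175)^t    t·PV        t(t+1)·PV
  1       117.50       115.4791       115.4791         230.9582
  2       117.50       113.4930       226.9860         680.9579
  3     1,117.50     1,060.8263     3,182.4789      12,729.9156
  Σ                  1,289.7984     3,524.9440      13,641.8318
P = 1,289.7984; D_Mac = 2.73294 yrs; D_mod = 2.68594 yrs; C = 10.21603.
Duration effect: -2.68594 × (-0.0165) = +0.044318
Convexity effect: 0.5 × 10.21603 × (-0.0165)² = +0.0013907
ΔP/P ≈ +0.044318 + 0.0013907 = +0.045709 = +4.5709%.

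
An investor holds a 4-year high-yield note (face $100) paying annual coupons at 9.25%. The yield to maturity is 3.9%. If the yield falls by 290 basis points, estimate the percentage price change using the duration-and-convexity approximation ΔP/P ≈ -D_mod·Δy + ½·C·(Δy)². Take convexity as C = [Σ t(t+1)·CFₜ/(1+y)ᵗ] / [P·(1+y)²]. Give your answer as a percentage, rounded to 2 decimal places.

+10.61%

With y = 0.039:
  t   CF        PV=CF/(1+0.039)^t    t·PV        t(t+1)·PV
  1         9.25         8.9028         8.9028          17.8056
  2         9.25         8.5686        17.1372          51.4117
  3         9.25         8.2470        24.7409          98.9638
  4       109.25        93.7474       374.9896       1,874.9481
  Σ                    119.4658       425.7706       2,043.1292
P = 119.4658; D_Mac = 3.56395 yrs; D_mod = 3.43018 yrs; C = 15.84241.
Duration effect: -3.43018 × (-0.029) = +0.099475
Convexity effect: 0.5 × 15.84241 × (-0.029)² = +0.0066617
ΔP/P ≈ +0.099475 + 0.0066617 = +0.106137 = +10.6137%.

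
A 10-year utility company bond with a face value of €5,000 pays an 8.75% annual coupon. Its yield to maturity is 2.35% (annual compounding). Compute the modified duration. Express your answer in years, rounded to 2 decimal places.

Periodic yield y = 0.0235. First find Macaulay duration:
  t   CF        PV=CF/(1+0.0235)^t    t·PV
  1       437.50       427.4548       427.4548
  2       437.50       417.6403       835.2805
  3       437.50       408.0511     1,224.1532
  4       437.50       398.6820     1,594.7282
  5       437.50       389.5281     1,947.6406
  6       437.50       380.5844     2,283.5064
  7       437.50       371.8460     2,602.9221
  8       437.50       363.3083     2,906.4661
  9       437.50       354.9666     3,194.6990
  10    5,437.50     4,310.4320    43,104.3202
  Σ                  7,822.4936    60,121.1711
P = 7,822.4936; Macaulay duration = 60,121.1711 / 7,822.4936 = 7.68568 years.
Modified duration = D_Mac / (1 + y) = 7.68568 / 1.0235 = 7.50921 years.

7.51 years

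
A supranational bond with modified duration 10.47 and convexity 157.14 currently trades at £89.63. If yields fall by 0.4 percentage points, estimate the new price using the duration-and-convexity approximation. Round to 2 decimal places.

Duration effect: -D_mod·Δy = -10.47 × (-0.004) = +0.041880
Convexity effect: ½·C·(Δy)² = 0.5 × 157.14 × (-0.004)² = +0.00125712
ΔP/P ≈ +0.041880 + 0.00125712 = +0.04313712
New price ≈ 89.63 × (1 + 0.04313712) = 93.4963800656.

£93.50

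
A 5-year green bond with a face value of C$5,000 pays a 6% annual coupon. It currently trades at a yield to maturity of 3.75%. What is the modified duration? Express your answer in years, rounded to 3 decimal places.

Periodic yield y = 0.0375. First find Macaulay duration:
  t   CF        PV=CF/(1+0.0375)^t    t·PV
  1       300.00       289.1566       289.1566
  2       300.00       278.7052       557.4104
  3       300.00       268.6315       805.8945
  4       300.00       258.9219     1,035.6877
  5     5,300.00     4,408.9517    22,044.7586
  Σ                  5,504.3670    24,732.9078
P = 5,504.3670; Macaulay duration = 24,732.9078 / 5,504.3670 = 4.49332 years.
Modified duration = D_Mac / (1 + y) = 4.49332 / 1.0375 = 4.33092 years.

4.331 years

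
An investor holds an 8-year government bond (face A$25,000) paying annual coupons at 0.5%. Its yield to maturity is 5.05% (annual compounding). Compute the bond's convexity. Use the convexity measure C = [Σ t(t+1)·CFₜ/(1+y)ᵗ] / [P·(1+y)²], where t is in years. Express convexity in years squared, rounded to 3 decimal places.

63.401

With y = 0.0505:
  t   CF        PV=CF/(1+0.0505)^t    t·PV        t(t+1)·PV
  1       125.00       118.9910       118.9910         237.9819
  2       125.00       113.2708       226.5416         679.6247
  3       125.00       107.8256       323.4768       1,293.9071
  4       125.00       102.6422       410.5686       2,052.8432
  5       125.00        97.7079       488.5396       2,931.2373
  6       125.00        93.0109       558.0652       3,906.4562
  7       125.00        88.5396       619.7773       4,958.2183
  8    25,125.00    16,940.9444   135,527.5550   1,219,747.9951
  Σ                 17,662.9323   138,273.5150   1,235,808.2638
P = 17,662.9323.
Convexity = Σ t(t+1)·PV / [P·(1+y)²] = 1,235,808.2638 / (17,662.9323 × 1.103550) = 63.40101.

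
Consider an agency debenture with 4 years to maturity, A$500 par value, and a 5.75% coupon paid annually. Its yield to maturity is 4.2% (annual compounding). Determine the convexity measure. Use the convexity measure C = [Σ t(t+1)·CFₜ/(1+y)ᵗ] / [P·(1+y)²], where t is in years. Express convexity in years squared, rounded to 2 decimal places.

With y = 0.042:
  t   CF        PV=CF/(1+0.042)^t    t·PV        t(t+1)·PV
  1        28.75        27.5912        27.5912          55.1823
  2        28.75        26.4791        52.9581         158.8743
  3        28.75        25.4118        76.2353         304.9411
  4       528.75       448.5176     1,794.0705       8,970.3523
  Σ                    527.9996     1,950.8550       9,489.3500
P = 527.9996.
Convexity = Σ t(t+1)·PV / [P·(1+y)²] = 9,489.3500 / (527.9996 × 1.085764) = 16.55265.

16.55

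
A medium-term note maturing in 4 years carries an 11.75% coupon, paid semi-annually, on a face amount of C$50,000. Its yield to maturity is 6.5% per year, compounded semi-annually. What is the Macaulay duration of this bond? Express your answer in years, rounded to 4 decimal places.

Periodic yield y = 0.0325. Discount each cash flow and weight by its period:
  t   CF        PV=CF/(1+0.0325)^t    t·PV
  1     2,937.50     2,845.0363     2,845.0363
  2     2,937.50     2,755.4831     5,510.9662
  3     2,937.50     2,668.7488     8,006.2463
  4     2,937.50     2,584.7446    10,338.9783
  5     2,937.50     2,503.3846    12,516.9229
  6     2,937.50     2,424.5856    14,547.5133
  7     2,937.50     2,348.2669    16,437.8682
  8    52,937.50    40,986.6993   327,893.5940
  Σ                 59,116.9491   398,097.1257
Price P = Σ PV = 59,116.9491.
Macaulay duration = Σ(t·PV) / P = 398,097.1257 / 59,116.9491 = 6.73406 half-year periods.
In years: 6.73406 / 2 = 3.36703 years.

3.3670 years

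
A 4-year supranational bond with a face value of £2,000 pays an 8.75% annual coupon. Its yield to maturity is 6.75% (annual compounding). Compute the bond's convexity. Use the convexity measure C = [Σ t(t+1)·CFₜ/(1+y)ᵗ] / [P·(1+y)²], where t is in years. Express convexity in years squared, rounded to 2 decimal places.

14.98

With y = 0.0675:
  t   CF        PV=CF/(1+0.0675)^t    t·PV        t(t+1)·PV
  1       175.00       163.9344       163.9344         327.8689
  2       175.00       153.5685       307.1371         921.4113
  3       175.00       143.8581       431.5744       1,726.2975
  4     2,175.00     1,674.8955     6,699.5822      33,497.9108
  Σ                  2,136.2566     7,602.2281      36,473.4885
P = 2,136.2566.
Convexity = Σ t(t+1)·PV / [P·(1+y)²] = 36,473.4885 / (2,136.2566 × 1.139556) = 14.98263.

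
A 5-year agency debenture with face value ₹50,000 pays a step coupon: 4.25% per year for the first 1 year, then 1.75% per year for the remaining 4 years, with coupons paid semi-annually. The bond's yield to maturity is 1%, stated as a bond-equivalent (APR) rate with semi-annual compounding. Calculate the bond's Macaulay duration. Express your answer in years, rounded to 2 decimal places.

Periodic yield y = 0.005. Discount each cash flow and weight by its period:
  t   CF        PV=CF/(1+0.005)^t    t·PV
  1     1,062.50     1,057.2139     1,057.2139
  2     1,062.50     1,051.9542     2,103.9083
  3       437.50       431.0026     1,293.0077
  4       437.50       428.8583     1,715.4332
  5       437.50       426.7247     2,133.6233
  6       437.50       424.6017     2,547.6100
  7       437.50       422.4892     2,957.4245
  8       437.50       420.3873     3,363.0982
  9       437.50       418.2958     3,764.6622
  10   50,437.50    47,983.6118   479,836.1176
  Σ                 53,065.1393   500,772.0989
Price P = Σ PV = 53,065.1393.
Macaulay duration = Σ(t·PV) / P = 500,772.0989 / 53,065.1393 = 9.43693 half-year periods.
In years: 9.43693 / 2 = 4.71847 years.

4.72 years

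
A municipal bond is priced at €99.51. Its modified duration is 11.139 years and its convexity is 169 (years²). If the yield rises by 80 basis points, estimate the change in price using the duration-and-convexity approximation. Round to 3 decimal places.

-€8.329

Duration effect: -D_mod·Δy = -11.139 × (+0.008) = -0.089112
Convexity effect: ½·C·(Δy)² = 0.5 × 169 × (0.008)² = +0.0054080
ΔP/P ≈ -0.089112 + 0.0054080 = -0.083704
ΔP ≈ 99.51 × (-0.083704) = -8.32938504.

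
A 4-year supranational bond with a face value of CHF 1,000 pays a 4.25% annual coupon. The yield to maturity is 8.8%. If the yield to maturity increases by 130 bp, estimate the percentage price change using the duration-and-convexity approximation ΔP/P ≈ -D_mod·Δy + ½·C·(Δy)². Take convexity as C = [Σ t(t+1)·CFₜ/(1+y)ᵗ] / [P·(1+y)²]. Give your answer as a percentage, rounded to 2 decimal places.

With y = 0.088:
  t   CF        PV=CF/(1+0.088)^t    t·PV        t(t+1)·PV
  1        42.50        39.0625        39.0625          78.1250
  2        42.50        35.9030        71.8061         215.4182
  3        42.50        32.9991        98.9973         395.9893
  4     1,042.50       743.9787     2,975.9147      14,879.5733
  Σ                    851.9433     3,185.7806      15,569.1059
P = 851.9433; D_Mac = 3.73943 yrs; D_mod = 3.43697 yrs; C = 15.43815.
Duration effect: -3.43697 × (+0.013) = -0.044681
Convexity effect: 0.5 × 15.43815 × (0.013)² = +0.0013045
ΔP/P ≈ -0.044681 + 0.0013045 = -0.043376 = -4.3376%.

-4.34%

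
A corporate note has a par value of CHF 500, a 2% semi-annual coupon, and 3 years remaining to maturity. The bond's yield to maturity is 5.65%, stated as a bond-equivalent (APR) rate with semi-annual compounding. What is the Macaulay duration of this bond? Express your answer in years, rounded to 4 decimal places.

Periodic yield y = 0.02825. Discount each cash flow and weight by its period:
  t   CF        PV=CF/(1+0.02825)^t    t·PV
  1         5.00         4.8626         4.8626
  2         5.00         4.7290         9.4581
  3         5.00         4.5991        13.7973
  4         5.00         4.4728        17.8910
  5         5.00         4.3499        21.7494
  6       505.00       427.2667     2,563.6003
  Σ                    450.2801     2,631.3587
Price P = Σ PV = 450.2801.
Macaulay duration = Σ(t·PV) / P = 2,631.3587 / 450.2801 = 5.84383 half-year periods.
In years: 5.84383 / 2 = 2.92191 years.

2.9219 years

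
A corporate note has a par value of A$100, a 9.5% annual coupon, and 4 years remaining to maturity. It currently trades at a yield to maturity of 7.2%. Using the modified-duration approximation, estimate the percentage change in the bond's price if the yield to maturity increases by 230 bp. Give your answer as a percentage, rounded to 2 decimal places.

-7.57%

Periodic yield y = 0.072. Modified duration first:
  t   CF        PV=CF/(1+0.072)^t    t·PV
  1         9.50         8.8619         8.8619
  2         9.50         8.2667        16.5335
  3         9.50         7.7115        23.1345
  4       109.50        82.9154       331.6614
  Σ                    107.7555       380.1914
P = 107.7555; D_Mac = 3.52828 yrs; D_mod = 3.52828/(1+0.072) = 3.29130 yrs.
ΔP/P ≈ -D_mod · Δy = -3.29130 × (+0.023) = -0.075700 = -7.5700%.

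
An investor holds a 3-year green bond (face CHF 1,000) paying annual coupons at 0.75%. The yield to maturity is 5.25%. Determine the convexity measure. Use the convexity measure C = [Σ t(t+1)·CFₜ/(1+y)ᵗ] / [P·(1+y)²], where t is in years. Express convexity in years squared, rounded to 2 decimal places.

With y = 0.0525:
  t   CF        PV=CF/(1+0.0525)^t    t·PV        t(t+1)·PV
  1         7.50         7.1259         7.1259          14.2518
  2         7.50         6.7704        13.5409          40.6227
  3     1,007.50       864.1293     2,592.3880      10,369.5518
  Σ                    878.0257     2,613.0547      10,424.4263
P = 878.0257.
Convexity = Σ t(t+1)·PV / [P·(1+y)²] = 10,424.4263 / (878.0257 × 1.107756) = 10.71768.

10.72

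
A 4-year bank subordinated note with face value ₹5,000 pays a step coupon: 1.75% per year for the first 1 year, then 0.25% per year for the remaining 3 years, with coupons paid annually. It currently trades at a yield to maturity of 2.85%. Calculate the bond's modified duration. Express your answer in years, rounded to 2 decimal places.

Periodic yield y = 0.0285. First find Macaulay duration:
  t   CF        PV=CF/(1+0.0285)^t    t·PV
  1        87.50        85.0754        85.0754
  2        12.50        11.8168        23.6337
  3        12.50        11.4894        34.4682
  4     5,012.50     4,479.5790    17,918.3161
  Σ                  4,587.9606    18,061.4933
P = 4,587.9606; Macaulay duration = 18,061.4933 / 4,587.9606 = 3.93671 years.
Modified duration = D_Mac / (1 + y) = 3.93671 / 1.0285 = 3.82763 years.

3.83 years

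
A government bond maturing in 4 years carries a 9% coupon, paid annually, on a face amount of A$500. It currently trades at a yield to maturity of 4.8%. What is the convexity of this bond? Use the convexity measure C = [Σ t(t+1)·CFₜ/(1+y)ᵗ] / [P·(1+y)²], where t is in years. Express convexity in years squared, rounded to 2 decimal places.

With y = 0.048:
  t   CF        PV=CF/(1+0.048)^t    t·PV        t(t+1)·PV
  1        45.00        42.9389        42.9389          85.8779
  2        45.00        40.9723        81.9445         245.8336
  3        45.00        39.0957       117.2870         469.1480
  4       545.00       451.8054     1,807.2214       9,036.1071
  Σ                    574.8122     2,049.3919       9,836.9665
P = 574.8122.
Convexity = Σ t(t+1)·PV / [P·(1+y)²] = 9,836.9665 / (574.8122 × 1.098304) = 15.58162.

15.58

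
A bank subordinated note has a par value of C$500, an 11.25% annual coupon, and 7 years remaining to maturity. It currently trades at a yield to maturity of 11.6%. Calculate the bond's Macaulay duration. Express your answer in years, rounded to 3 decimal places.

Periodic yield y = 0.116. Discount each cash flow and weight by its year:
  t   CF        PV=CF/(1+0.116)^t    t·PV
  1        56.25        50.4032        50.4032
  2        56.25        45.1642        90.3284
  3        56.25        40.4697       121.4091
  4        56.25        36.2632       145.0527
  5        56.25        32.4939       162.4694
  6        56.25        29.1164       174.6983
  7       556.25       258.0006     1,806.0040
  Σ                    491.9111     2,550.3650
Price P = Σ PV = 491.9111.
Macaulay duration = Σ(t·PV) / P = 2,550.3650 / 491.9111 = 5.18461 years.

5.185 years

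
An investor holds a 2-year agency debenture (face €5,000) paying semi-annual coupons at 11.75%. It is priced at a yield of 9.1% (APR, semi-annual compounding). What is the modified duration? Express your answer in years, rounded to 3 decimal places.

Periodic yield y = 0.0455. First find Macaulay duration:
  t   CF        PV=CF/(1+0.0455)^t    t·PV
  1       293.75       280.9660       280.9660
  2       293.75       268.7384       537.4769
  3       293.75       257.0430       771.1290
  4     5,293.75     4,430.6483    17,722.5933
  Σ                  5,237.3958    19,312.1652
P = 5,237.3958; Macaulay duration = 19,312.1652 / 5,237.3958 = 3.68736 half-year periods = 1.84368 years.
Modified duration = D_Mac / (1 + y) = 1.84368 / 1.0455 = 1.76344 years.

1.763 years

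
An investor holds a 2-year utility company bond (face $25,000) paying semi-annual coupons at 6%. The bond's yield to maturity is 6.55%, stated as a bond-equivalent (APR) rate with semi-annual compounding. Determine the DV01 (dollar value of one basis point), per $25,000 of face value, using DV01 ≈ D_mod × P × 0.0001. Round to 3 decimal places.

$4.586

Periodic yield y = 0.03275.
  t   CF        PV=CF/(1+0.03275)^t    t·PV
  1       750.00       726.2164       726.2164
  2       750.00       703.1870     1,406.3741
  3       750.00       680.8880     2,042.6639
  4    25,750.00    22,635.8297    90,543.3190
  Σ                 24,746.1212    94,718.5733
P = 24,746.1212; D_Mac = 3.82761 half-year periods = 1.91381 yrs; D_mod = 1.85312 yrs.
DV01 ≈ 1.85312 × 24,746.1212 × 0.0001 = 4.585746.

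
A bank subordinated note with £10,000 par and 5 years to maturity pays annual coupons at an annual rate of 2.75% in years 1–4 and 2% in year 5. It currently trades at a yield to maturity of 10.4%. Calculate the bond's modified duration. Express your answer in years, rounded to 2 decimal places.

Periodic yield y = 0.104. First find Macaulay duration:
  t   CF        PV=CF/(1+0.104)^t    t·PV
  1       275.00       249.0942       249.0942
  2       275.00       225.6288       451.2576
  3       275.00       204.3739       613.1218
  4       275.00       185.1213       740.4852
  5    10,200.00     6,219.4904    31,097.4522
  Σ                  7,083.7087    33,151.4110
P = 7,083.7087; Macaulay duration = 33,151.4110 / 7,083.7087 = 4.67995 years.
Modified duration = D_Mac / (1 + y) = 4.67995 / 1.104 = 4.23909 years.

4.24 years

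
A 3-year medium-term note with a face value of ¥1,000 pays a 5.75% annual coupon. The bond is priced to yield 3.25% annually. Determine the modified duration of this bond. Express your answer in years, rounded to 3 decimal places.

2.756 years

Periodic yield y = 0.0325. First find Macaulay duration:
  t   CF        PV=CF/(1+0.0325)^t    t·PV
  1        57.50        55.6901        55.6901
  2        57.50        53.9371       107.8742
  3     1,057.50       960.7496     2,882.2487
  Σ                  1,070.3768     3,045.8130
P = 1,070.3768; Macaulay duration = 3,045.8130 / 1,070.3768 = 2.84555 years.
Modified duration = D_Mac / (1 + y) = 2.84555 / 1.0325 = 2.75598 years.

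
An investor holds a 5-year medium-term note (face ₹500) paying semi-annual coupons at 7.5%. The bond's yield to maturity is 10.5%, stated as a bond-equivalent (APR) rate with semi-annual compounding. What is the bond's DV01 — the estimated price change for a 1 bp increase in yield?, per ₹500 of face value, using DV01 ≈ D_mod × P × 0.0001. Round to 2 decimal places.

₹0.18

Periodic yield y = 0.0525.
  t   CF        PV=CF/(1+0.0525)^t    t·PV
  1        18.75        17.8147        17.8147
  2        18.75        16.9261        33.8522
  3        18.75        16.0818        48.2454
  4        18.75        15.2796        61.1185
  5        18.75        14.5175        72.5873
  6        18.75        13.7933        82.7599
  7        18.75        13.1053        91.7370
  8        18.75        12.4516        99.6126
  9        18.75        11.8305       106.4743
  10      518.75       310.9833     3,109.8330
  Σ                    442.7837     3,724.0350
P = 442.7837; D_Mac = 8.41051 half-year periods = 4.20525 yrs; D_mod = 3.99549 yrs.
DV01 ≈ 3.99549 × 442.7837 × 0.0001 = 0.176914.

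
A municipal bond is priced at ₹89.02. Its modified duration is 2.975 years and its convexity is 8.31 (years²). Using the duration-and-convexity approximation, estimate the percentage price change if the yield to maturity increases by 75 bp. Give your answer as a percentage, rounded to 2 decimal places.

Duration effect: -D_mod·Δy = -2.975 × (+0.0075) = -0.0223125
Convexity effect: ½·C·(Δy)² = 0.5 × 8.31 × (0.0075)² = +0.00023371875
ΔP/P ≈ -0.0223125 + 0.00023371875 = -0.02207878125
= -2.207878125%.

-2.21%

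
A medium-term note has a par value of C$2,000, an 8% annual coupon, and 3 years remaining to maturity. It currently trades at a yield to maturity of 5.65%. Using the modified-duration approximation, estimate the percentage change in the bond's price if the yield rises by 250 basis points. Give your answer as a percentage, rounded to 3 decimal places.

Periodic yield y = 0.0565. Modified duration first:
  t   CF        PV=CF/(1+0.0565)^t    t·PV
  1       160.00       151.4434       151.4434
  2       160.00       143.3445       286.6890
  3     2,160.00     1,831.6616     5,494.9849
  Σ                  2,126.4496     5,933.1173
P = 2,126.4496; D_Mac = 2.79015 yrs; D_mod = 2.79015/(1+0.0565) = 2.64094 yrs.
ΔP/P ≈ -D_mod · Δy = -2.64094 × (+0.025) = -0.066023 = -6.6023%.

-6.602%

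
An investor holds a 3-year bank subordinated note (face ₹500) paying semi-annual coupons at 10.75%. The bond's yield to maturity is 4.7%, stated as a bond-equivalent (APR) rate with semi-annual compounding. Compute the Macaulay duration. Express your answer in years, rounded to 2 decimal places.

2.67 years

Periodic yield y = 0.0235. Discount each cash flow and weight by its period:
  t   CF        PV=CF/(1+0.0235)^t    t·PV
  1       26.875        26.2579        26.2579
  2       26.875        25.6550        51.3101
  3       26.875        25.0660        75.1980
  4       26.875        24.4905        97.9619
  5       26.875        23.9282       119.6408
  6      526.875       458.3323     2,749.9941
  Σ                    583.7299     3,120.3628
Price P = Σ PV = 583.7299.
Macaulay duration = Σ(t·PV) / P = 3,120.3628 / 583.7299 = 5.34556 half-year periods.
In years: 5.34556 / 2 = 2.67278 years.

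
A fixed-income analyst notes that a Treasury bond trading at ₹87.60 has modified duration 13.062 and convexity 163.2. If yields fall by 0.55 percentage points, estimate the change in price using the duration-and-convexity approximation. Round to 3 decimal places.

Duration effect: -D_mod·Δy = -13.062 × (-0.0055) = +0.071841
Convexity effect: ½·C·(Δy)² = 0.5 × 163.2 × (-0.0055)² = +0.0024684
ΔP/P ≈ +0.071841 + 0.0024684 = +0.0743094
ΔP ≈ 87.60 × (+0.0743094) = +6.50950344.

+₹6.510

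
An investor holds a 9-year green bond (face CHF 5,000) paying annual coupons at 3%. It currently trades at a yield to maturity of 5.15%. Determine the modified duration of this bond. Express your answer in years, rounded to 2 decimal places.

Periodic yield y = 0.0515. First find Macaulay duration:
  t   CF        PV=CF/(1+0.0515)^t    t·PV
  1       150.00       142.6534       142.6534
  2       150.00       135.6665       271.3331
  3       150.00       129.0219       387.0657
  4       150.00       122.7027       490.8108
  5       150.00       116.6930       583.4651
  6       150.00       110.9777       665.8660
  7       150.00       105.5422       738.7957
  8       150.00       100.3730       802.9843
  9     5,150.00     3,277.3569    29,496.2119
  Σ                  4,240.9873    33,579.1859
P = 4,240.9873; Macaulay duration = 33,579.1859 / 4,240.9873 = 7.91778 years.
Modified duration = D_Mac / (1 + y) = 7.91778 / 1.0515 = 7.52998 years.

7.53 years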